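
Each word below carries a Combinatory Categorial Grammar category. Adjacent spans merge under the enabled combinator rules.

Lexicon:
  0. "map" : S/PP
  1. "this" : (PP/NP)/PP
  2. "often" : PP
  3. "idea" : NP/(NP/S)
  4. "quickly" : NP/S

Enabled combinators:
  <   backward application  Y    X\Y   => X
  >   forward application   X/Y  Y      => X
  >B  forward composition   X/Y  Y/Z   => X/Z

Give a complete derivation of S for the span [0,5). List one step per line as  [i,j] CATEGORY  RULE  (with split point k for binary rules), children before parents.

[0,5] S   >
  [0,3] S/NP   >B
    [0,1] "map" : S/PP
    [1,3] PP/NP   >
      [1,2] "this" : (PP/NP)/PP
      [2,3] "often" : PP
  [3,5] NP   >
    [3,4] "idea" : NP/(NP/S)
    [4,5] "quickly" : NP/S

[0,1] S/PP  lex  "map"
[1,2] (PP/NP)/PP  lex  "this"
[2,3] PP  lex  "often"
[1,3] PP/NP  >  k=2
[0,3] S/NP  >B  k=1
[3,4] NP/(NP/S)  lex  "idea"
[4,5] NP/S  lex  "quickly"
[3,5] NP  >  k=4
[0,5] S  >  k=3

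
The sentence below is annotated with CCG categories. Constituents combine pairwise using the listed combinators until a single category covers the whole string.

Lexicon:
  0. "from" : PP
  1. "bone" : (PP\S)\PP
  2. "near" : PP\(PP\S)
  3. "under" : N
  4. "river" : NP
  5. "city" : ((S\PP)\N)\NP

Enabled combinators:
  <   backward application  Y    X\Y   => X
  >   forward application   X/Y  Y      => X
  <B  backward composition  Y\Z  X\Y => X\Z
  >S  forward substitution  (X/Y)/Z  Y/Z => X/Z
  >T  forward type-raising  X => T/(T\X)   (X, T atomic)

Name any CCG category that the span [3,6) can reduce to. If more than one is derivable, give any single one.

[0,6] S   <
  [0,3] PP   <
    [0,2] PP\S   <
      [0,1] "from" : PP
      [1,2] "bone" : (PP\S)\PP
    [2,3] "near" : PP\(PP\S)
  [3,6] S\PP   <
    [3,4] "under" : N
    [4,6] (S\PP)\N   <
      [4,5] "river" : NP
      [5,6] "city" : ((S\PP)\N)\NP

S\PP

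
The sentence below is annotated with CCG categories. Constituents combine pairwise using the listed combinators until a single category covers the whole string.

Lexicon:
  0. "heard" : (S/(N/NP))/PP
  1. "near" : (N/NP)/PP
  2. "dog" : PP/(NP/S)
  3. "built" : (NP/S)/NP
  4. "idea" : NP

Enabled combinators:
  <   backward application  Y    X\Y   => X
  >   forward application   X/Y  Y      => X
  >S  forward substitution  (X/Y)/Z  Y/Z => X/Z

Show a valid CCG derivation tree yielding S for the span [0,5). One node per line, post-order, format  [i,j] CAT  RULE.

[0,5] S   >
  [0,2] S/PP   >S
    [0,1] "heard" : (S/(N/NP))/PP
    [1,2] "near" : (N/NP)/PP
  [2,5] PP   >
    [2,3] "dog" : PP/(NP/S)
    [3,5] NP/S   >
      [3,4] "built" : (NP/S)/NP
      [4,5] "idea" : NP

[0,1] (S/(N/NP))/PP  lex  "heard"
[1,2] (N/NP)/PP  lex  "near"
[0,2] S/PP  >S  k=1
[2,3] PP/(NP/S)  lex  "dog"
[3,4] (NP/S)/NP  lex  "built"
[4,5] NP  lex  "idea"
[3,5] NP/S  >  k=4
[2,5] PP  >  k=3
[0,5] S  >  k=2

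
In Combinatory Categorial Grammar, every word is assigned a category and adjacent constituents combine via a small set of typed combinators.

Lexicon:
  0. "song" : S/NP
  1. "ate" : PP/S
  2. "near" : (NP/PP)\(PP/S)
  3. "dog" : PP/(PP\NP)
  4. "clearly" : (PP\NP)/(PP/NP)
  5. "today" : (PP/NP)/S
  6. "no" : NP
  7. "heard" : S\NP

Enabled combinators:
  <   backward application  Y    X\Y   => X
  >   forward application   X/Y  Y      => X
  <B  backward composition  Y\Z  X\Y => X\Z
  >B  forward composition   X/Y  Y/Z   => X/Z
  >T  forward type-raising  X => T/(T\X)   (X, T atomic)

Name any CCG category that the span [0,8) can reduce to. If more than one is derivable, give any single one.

S

[0,8] S   >
  [0,1] "song" : S/NP
  [1,8] NP   >
    [1,3] NP/PP   <
      [1,2] "ate" : PP/S
      [2,3] "near" : (NP/PP)\(PP/S)
    [3,8] PP   >
      [3,4] "dog" : PP/(PP\NP)
      [4,8] PP\NP   >
        [4,5] "clearly" : (PP\NP)/(PP/NP)
        [5,8] PP/NP   >
          [5,6] "today" : (PP/NP)/S
          [6,8] S   <
            [6,7] "no" : NP
            [7,8] "heard" : S\NP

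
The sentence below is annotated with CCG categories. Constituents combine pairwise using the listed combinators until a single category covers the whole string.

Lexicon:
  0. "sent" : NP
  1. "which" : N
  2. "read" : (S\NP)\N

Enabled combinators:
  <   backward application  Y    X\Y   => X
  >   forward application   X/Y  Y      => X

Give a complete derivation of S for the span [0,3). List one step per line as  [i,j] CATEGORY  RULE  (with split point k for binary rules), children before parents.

[0,3] S   <
  [0,1] "sent" : NP
  [1,3] S\NP   <
    [1,2] "which" : N
    [2,3] "read" : (S\NP)\N

[0,1] NP  lex  "sent"
[1,2] N  lex  "which"
[2,3] (S\NP)\N  lex  "read"
[1,3] S\NP  <  k=2
[0,3] S  <  k=1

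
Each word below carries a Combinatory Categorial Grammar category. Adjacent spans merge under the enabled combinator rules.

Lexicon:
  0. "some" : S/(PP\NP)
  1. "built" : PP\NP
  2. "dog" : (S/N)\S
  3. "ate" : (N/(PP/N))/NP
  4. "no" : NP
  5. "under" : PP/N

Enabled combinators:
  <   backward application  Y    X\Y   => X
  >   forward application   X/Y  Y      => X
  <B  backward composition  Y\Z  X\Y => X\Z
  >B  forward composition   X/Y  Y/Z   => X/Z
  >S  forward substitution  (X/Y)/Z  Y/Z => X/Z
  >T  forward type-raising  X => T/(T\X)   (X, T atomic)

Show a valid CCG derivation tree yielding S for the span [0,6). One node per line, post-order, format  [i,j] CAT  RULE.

[0,1] S/(PP\NP)  lex  "some"
[1,2] PP\NP  lex  "built"
[0,2] S  >  k=1
[2,3] (S/N)\S  lex  "dog"
[0,3] S/N  <  k=2
[3,4] (N/(PP/N))/NP  lex  "ate"
[4,5] NP  lex  "no"
[3,5] N/(PP/N)  >  k=4
[5,6] PP/N  lex  "under"
[3,6] N  >  k=5
[0,6] S  >  k=3

[0,6] S   >
  [0,3] S/N   <
    [0,2] S   >
      [0,1] "some" : S/(PP\NP)
      [1,2] "built" : PP\NP
    [2,3] "dog" : (S/N)\S
  [3,6] N   >
    [3,5] N/(PP/N)   >
      [3,4] "ate" : (N/(PP/N))/NP
      [4,5] "no" : NP
    [5,6] "under" : PP/N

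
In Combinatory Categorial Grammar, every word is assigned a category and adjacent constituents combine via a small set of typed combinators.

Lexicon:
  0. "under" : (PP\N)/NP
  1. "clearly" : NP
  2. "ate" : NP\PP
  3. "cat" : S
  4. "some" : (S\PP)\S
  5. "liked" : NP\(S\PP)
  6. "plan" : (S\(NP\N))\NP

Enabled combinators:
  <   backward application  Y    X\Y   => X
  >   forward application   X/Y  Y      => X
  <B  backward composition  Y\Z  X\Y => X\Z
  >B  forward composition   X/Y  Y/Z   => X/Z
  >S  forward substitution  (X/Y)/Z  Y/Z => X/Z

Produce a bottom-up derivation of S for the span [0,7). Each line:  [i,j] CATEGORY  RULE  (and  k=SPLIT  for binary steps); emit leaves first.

[0,7] S   <
  [0,3] NP\N   <B
    [0,2] PP\N   >
      [0,1] "under" : (PP\N)/NP
      [1,2] "clearly" : NP
    [2,3] "ate" : NP\PP
  [3,7] S\(NP\N)   <
    [3,6] NP   <
      [3,5] S\PP   <
        [3,4] "cat" : S
        [4,5] "some" : (S\PP)\S
      [5,6] "liked" : NP\(S\PP)
    [6,7] "plan" : (S\(NP\N))\NP

[0,1] (PP\N)/NP  lex  "under"
[1,2] NP  lex  "clearly"
[0,2] PP\N  >  k=1
[2,3] NP\PP  lex  "ate"
[0,3] NP\N  <B  k=2
[3,4] S  lex  "cat"
[4,5] (S\PP)\S  lex  "some"
[3,5] S\PP  <  k=4
[5,6] NP\(S\PP)  lex  "liked"
[3,6] NP  <  k=5
[6,7] (S\(NP\N))\NP  lex  "plan"
[3,7] S\(NP\N)  <  k=6
[0,7] S  <  k=3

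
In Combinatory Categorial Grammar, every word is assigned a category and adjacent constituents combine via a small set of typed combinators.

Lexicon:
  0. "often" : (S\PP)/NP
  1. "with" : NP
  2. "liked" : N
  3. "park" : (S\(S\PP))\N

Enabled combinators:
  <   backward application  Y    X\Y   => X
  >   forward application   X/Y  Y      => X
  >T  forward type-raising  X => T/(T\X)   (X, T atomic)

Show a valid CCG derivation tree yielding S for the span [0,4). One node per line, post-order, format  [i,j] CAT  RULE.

[0,4] S   <
  [0,2] S\PP   >
    [0,1] "often" : (S\PP)/NP
    [1,2] "with" : NP
  [2,4] S\(S\PP)   <
    [2,3] "liked" : N
    [3,4] "park" : (S\(S\PP))\N

[0,1] (S\PP)/NP  lex  "often"
[1,2] NP  lex  "with"
[0,2] S\PP  >  k=1
[2,3] N  lex  "liked"
[3,4] (S\(S\PP))\N  lex  "park"
[2,4] S\(S\PP)  <  k=3
[0,4] S  <  k=2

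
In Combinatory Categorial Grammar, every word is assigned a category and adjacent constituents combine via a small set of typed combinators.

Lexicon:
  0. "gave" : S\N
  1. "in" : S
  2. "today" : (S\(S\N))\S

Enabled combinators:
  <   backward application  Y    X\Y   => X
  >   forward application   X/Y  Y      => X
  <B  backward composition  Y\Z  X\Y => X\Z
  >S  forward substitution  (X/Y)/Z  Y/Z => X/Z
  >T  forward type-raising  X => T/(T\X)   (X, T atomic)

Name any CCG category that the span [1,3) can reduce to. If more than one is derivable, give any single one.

S\(S\N)

[0,3] S   <
  [0,1] "gave" : S\N
  [1,3] S\(S\N)   <
    [1,2] "in" : S
    [2,3] "today" : (S\(S\N))\S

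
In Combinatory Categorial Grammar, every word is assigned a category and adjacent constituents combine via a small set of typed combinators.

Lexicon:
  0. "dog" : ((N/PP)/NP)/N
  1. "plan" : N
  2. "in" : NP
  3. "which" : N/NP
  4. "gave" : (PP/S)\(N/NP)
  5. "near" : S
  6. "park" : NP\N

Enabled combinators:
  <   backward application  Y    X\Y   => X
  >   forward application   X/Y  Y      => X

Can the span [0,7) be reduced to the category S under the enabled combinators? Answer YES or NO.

NO

((N/PP)/NP)/N N NP N/NP (PP/S)\(N/NP) S NP\N
CKY chart[0,7] = {NP}; S ∉ chart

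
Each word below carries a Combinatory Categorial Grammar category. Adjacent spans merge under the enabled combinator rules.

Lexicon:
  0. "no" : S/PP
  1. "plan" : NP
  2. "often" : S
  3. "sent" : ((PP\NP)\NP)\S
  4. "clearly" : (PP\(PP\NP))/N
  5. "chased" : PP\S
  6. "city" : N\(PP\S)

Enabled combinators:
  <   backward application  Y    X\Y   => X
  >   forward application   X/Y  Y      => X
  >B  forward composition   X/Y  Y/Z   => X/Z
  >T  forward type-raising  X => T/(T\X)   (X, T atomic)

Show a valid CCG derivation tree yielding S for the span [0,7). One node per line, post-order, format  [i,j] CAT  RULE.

[0,1] S/PP  lex  "no"
[1,2] NP  lex  "plan"
[2,3] S  lex  "often"
[3,4] ((PP\NP)\NP)\S  lex  "sent"
[2,4] (PP\NP)\NP  <  k=3
[1,4] PP\NP  <  k=2
[4,5] (PP\(PP\NP))/N  lex  "clearly"
[5,6] PP\S  lex  "chased"
[6,7] N\(PP\S)  lex  "city"
[5,7] N  <  k=6
[4,7] PP\(PP\NP)  >  k=5
[1,7] PP  <  k=4
[0,7] S  >  k=1

[0,7] S   >
  [0,1] "no" : S/PP
  [1,7] PP   <
    [1,4] PP\NP   <
      [1,2] "plan" : NP
      [2,4] (PP\NP)\NP   <
        [2,3] "often" : S
        [3,4] "sent" : ((PP\NP)\NP)\S
    [4,7] PP\(PP\NP)   >
      [4,5] "clearly" : (PP\(PP\NP))/N
      [5,7] N   <
        [5,6] "chased" : PP\S
        [6,7] "city" : N\(PP\S)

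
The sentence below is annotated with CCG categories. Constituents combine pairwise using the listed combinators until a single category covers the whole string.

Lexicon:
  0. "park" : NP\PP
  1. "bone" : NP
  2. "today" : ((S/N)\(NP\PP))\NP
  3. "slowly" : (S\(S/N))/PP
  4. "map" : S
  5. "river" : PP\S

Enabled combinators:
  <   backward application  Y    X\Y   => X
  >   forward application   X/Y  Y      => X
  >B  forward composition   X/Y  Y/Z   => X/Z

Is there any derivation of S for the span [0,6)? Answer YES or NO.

[0,6] S   <
  [0,3] S/N   <
    [0,1] "park" : NP\PP
    [1,3] (S/N)\(NP\PP)   <
      [1,2] "bone" : NP
      [2,3] "today" : ((S/N)\(NP\PP))\NP
  [3,6] S\(S/N)   >
    [3,4] "slowly" : (S\(S/N))/PP
    [4,6] PP   <
      [4,5] "map" : S
      [5,6] "river" : PP\S

YES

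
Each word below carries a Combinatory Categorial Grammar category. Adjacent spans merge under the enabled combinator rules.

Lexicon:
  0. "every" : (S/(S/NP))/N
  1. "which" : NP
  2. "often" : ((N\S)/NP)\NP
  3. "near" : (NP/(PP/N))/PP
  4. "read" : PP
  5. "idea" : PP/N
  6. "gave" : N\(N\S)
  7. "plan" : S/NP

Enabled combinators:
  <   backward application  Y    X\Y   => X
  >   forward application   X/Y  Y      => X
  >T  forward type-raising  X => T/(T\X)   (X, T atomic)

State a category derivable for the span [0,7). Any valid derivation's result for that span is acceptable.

[0,8] S   >
  [0,7] S/(S/NP)   >
    [0,1] "every" : (S/(S/NP))/N
    [1,7] N   <
      [1,6] N\S   >
        [1,3] (N\S)/NP   <
          [1,2] "which" : NP
          [2,3] "often" : ((N\S)/NP)\NP
        [3,6] NP   >
          [3,5] NP/(PP/N)   >
            [3,4] "near" : (NP/(PP/N))/PP
            [4,5] "read" : PP
          [5,6] "idea" : PP/N
      [6,7] "gave" : N\(N\S)
  [7,8] "plan" : S/NP

S/(S/NP)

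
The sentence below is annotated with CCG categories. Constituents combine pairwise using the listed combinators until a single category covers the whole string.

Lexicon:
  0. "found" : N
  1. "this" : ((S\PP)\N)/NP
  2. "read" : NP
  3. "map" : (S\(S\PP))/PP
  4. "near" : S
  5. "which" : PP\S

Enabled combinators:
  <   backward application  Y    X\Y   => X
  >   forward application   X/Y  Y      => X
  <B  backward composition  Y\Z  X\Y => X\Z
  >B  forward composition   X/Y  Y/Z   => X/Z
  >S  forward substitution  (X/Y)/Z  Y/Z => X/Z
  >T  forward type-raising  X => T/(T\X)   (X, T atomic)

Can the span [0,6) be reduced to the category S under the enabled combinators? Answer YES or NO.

YES

[0,6] S   <
  [0,3] S\PP   <
    [0,1] "found" : N
    [1,3] (S\PP)\N   >
      [1,2] "this" : ((S\PP)\N)/NP
      [2,3] "read" : NP
  [3,6] S\(S\PP)   >
    [3,4] "map" : (S\(S\PP))/PP
    [4,6] PP   >
      [4,5] PP/(PP\S)   >T
        [4,5] "near" : S
      [5,6] "which" : PP\S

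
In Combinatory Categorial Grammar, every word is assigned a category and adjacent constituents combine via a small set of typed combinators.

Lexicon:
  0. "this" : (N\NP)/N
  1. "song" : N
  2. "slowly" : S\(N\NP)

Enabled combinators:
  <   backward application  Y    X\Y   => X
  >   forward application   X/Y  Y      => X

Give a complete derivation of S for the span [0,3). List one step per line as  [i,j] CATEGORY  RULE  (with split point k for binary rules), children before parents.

[0,1] (N\NP)/N  lex  "this"
[1,2] N  lex  "song"
[0,2] N\NP  >  k=1
[2,3] S\(N\NP)  lex  "slowly"
[0,3] S  <  k=2

[0,3] S   <
  [0,2] N\NP   >
    [0,1] "this" : (N\NP)/N
    [1,2] "song" : N
  [2,3] "slowly" : S\(N\NP)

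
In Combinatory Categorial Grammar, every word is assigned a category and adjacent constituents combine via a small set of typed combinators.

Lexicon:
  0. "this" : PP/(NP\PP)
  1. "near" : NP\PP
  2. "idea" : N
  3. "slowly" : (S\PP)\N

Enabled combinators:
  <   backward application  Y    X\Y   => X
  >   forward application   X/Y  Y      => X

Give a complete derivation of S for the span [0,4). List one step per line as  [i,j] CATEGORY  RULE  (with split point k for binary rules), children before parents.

[0,1] PP/(NP\PP)  lex  "this"
[1,2] NP\PP  lex  "near"
[0,2] PP  >  k=1
[2,3] N  lex  "idea"
[3,4] (S\PP)\N  lex  "slowly"
[2,4] S\PP  <  k=3
[0,4] S  <  k=2

[0,4] S   <
  [0,2] PP   >
    [0,1] "this" : PP/(NP\PP)
    [1,2] "near" : NP\PP
  [2,4] S\PP   <
    [2,3] "idea" : N
    [3,4] "slowly" : (S\PP)\N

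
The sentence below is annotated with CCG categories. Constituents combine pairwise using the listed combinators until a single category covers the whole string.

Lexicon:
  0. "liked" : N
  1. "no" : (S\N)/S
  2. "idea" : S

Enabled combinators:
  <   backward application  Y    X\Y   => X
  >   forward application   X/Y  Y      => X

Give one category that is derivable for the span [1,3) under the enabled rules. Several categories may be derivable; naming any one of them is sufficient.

[0,3] S   <
  [0,1] "liked" : N
  [1,3] S\N   >
    [1,2] "no" : (S\N)/S
    [2,3] "idea" : S

S\N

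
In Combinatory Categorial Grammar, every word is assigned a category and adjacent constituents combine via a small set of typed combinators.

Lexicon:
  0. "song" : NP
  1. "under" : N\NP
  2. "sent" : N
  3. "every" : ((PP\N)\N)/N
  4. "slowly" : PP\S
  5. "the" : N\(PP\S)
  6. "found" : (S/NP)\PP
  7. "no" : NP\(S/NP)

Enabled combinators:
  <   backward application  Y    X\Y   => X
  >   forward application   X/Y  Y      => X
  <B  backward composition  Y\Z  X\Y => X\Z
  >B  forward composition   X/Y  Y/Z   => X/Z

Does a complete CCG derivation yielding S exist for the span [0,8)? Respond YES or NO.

NO

NP N\NP N ((PP\N)\N)/N PP\S N\(PP\S) (S/NP)\PP NP\(S/NP)
CKY chart[0,8] = {NP}; S ∉ chart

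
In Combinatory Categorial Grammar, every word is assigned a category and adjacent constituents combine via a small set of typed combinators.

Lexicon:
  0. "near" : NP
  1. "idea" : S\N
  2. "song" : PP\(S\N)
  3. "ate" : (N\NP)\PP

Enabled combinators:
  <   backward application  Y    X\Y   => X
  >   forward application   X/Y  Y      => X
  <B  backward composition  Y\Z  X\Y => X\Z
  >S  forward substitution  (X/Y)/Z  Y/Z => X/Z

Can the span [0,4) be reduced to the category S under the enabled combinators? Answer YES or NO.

NP S\N PP\(S\N) (N\NP)\PP
CKY chart[0,4] = {N}; S ∉ chart

NO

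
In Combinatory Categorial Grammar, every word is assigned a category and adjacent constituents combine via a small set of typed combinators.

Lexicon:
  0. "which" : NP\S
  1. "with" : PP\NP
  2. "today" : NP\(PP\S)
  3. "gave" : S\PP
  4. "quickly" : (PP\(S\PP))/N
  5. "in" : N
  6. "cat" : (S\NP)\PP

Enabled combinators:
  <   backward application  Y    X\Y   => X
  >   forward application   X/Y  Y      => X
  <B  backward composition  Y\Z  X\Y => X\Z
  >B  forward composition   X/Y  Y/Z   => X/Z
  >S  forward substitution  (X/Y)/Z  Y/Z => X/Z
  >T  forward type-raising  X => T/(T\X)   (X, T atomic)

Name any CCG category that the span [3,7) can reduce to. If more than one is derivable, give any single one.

S\NP

[0,7] S   <
  [0,3] NP   <
    [0,2] PP\S   <B
      [0,1] "which" : NP\S
      [1,2] "with" : PP\NP
    [2,3] "today" : NP\(PP\S)
  [3,7] S\NP   <
    [3,6] PP   <
      [3,4] "gave" : S\PP
      [4,6] PP\(S\PP)   >
        [4,5] "quickly" : (PP\(S\PP))/N
        [5,6] "in" : N
    [6,7] "cat" : (S\NP)\PP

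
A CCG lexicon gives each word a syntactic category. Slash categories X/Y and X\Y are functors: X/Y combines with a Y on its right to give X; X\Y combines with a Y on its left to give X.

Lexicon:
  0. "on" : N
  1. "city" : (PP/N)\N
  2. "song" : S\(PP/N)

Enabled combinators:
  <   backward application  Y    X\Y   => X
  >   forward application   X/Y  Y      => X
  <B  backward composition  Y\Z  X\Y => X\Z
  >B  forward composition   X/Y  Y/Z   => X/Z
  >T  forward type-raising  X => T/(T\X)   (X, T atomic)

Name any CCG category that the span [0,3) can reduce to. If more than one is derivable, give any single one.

S

[0,3] S   <
  [0,2] PP/N   <
    [0,1] "on" : N
    [1,2] "city" : (PP/N)\N
  [2,3] "song" : S\(PP/N)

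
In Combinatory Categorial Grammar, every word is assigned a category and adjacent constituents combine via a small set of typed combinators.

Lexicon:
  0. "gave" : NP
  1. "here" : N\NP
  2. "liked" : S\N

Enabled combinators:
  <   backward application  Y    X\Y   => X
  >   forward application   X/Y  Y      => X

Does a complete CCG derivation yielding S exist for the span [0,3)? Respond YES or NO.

YES

[0,3] S   <
  [0,2] N   <
    [0,1] "gave" : NP
    [1,2] "here" : N\NP
  [2,3] "liked" : S\N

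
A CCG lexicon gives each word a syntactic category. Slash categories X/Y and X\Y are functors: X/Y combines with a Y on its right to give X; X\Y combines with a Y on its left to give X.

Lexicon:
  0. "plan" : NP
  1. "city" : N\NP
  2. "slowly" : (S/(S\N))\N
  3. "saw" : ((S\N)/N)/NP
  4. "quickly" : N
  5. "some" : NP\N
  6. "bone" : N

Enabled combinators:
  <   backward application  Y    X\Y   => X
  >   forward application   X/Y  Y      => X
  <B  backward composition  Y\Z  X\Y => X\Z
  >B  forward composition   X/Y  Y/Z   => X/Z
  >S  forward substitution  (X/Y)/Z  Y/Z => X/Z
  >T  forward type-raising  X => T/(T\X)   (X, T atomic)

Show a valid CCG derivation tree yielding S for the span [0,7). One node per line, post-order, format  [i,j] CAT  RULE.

[0,7] S   >
  [0,3] S/(S\N)   <
    [0,2] N   <
      [0,1] "plan" : NP
      [1,2] "city" : N\NP
    [2,3] "slowly" : (S/(S\N))\N
  [3,7] S\N   >
    [3,6] (S\N)/N   >
      [3,4] "saw" : ((S\N)/N)/NP
      [4,6] NP   <
        [4,5] "quickly" : N
        [5,6] "some" : NP\N
    [6,7] "bone" : N

[0,1] NP  lex  "plan"
[1,2] N\NP  lex  "city"
[0,2] N  <  k=1
[2,3] (S/(S\N))\N  lex  "slowly"
[0,3] S/(S\N)  <  k=2
[3,4] ((S\N)/N)/NP  lex  "saw"
[4,5] N  lex  "quickly"
[5,6] NP\N  lex  "some"
[4,6] NP  <  k=5
[3,6] (S\N)/N  >  k=4
[6,7] N  lex  "bone"
[3,7] S\N  >  k=6
[0,7] S  >  k=3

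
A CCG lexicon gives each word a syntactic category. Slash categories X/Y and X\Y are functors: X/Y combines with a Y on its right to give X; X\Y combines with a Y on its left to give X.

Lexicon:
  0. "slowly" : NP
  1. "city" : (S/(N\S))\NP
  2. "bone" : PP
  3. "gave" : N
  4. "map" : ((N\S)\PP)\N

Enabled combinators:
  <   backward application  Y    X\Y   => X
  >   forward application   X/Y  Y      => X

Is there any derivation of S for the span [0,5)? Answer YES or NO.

[0,5] S   >
  [0,2] S/(N\S)   <
    [0,1] "slowly" : NP
    [1,2] "city" : (S/(N\S))\NP
  [2,5] N\S   <
    [2,3] "bone" : PP
    [3,5] (N\S)\PP   <
      [3,4] "gave" : N
      [4,5] "map" : ((N\S)\PP)\N

YES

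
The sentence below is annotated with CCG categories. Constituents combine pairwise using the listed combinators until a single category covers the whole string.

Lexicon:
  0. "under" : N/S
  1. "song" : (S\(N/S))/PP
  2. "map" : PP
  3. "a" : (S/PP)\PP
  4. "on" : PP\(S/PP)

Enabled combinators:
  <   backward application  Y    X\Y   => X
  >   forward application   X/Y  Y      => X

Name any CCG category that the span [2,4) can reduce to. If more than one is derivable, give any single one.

[0,5] S   <
  [0,1] "under" : N/S
  [1,5] S\(N/S)   >
    [1,2] "song" : (S\(N/S))/PP
    [2,5] PP   <
      [2,4] S/PP   <
        [2,3] "map" : PP
        [3,4] "a" : (S/PP)\PP
      [4,5] "on" : PP\(S/PP)

S/PP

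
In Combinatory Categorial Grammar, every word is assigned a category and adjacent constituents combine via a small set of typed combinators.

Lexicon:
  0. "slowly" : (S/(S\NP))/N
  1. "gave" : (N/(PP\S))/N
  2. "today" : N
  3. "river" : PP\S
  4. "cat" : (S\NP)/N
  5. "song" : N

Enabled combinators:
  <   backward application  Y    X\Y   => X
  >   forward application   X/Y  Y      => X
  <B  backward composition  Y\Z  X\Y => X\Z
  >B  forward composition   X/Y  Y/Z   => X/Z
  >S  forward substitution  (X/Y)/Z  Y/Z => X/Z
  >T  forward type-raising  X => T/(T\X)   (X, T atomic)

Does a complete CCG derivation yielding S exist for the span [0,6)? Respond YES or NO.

[0,6] S   >
  [0,4] S/(S\NP)   >
    [0,1] "slowly" : (S/(S\NP))/N
    [1,4] N   >
      [1,3] N/(PP\S)   >
        [1,2] "gave" : (N/(PP\S))/N
        [2,3] "today" : N
      [3,4] "river" : PP\S
  [4,6] S\NP   >
    [4,5] "cat" : (S\NP)/N
    [5,6] "song" : N

YES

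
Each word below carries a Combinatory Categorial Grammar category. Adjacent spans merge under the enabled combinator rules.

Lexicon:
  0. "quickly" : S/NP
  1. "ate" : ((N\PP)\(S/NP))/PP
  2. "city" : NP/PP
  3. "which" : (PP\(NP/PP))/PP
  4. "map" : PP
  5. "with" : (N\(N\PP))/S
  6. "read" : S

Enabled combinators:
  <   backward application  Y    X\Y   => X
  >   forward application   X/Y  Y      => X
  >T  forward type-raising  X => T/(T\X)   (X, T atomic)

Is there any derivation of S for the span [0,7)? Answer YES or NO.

S/NP ((N\PP)\(S/NP))/PP NP/PP (PP\(NP/PP))/PP PP (N\(N\PP))/S S
CKY chart[0,7] = {N, N/(N\N), NP/(NP\N), PP/(PP\N), S/(S\N)}; S ∉ chart

NO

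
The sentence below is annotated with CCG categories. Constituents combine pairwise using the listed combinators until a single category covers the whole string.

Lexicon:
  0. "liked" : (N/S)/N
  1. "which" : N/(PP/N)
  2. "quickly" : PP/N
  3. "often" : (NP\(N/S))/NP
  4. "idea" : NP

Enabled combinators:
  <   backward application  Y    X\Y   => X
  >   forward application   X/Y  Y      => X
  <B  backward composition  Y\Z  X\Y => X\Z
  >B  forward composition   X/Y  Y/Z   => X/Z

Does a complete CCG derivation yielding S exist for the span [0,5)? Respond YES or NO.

NO

(N/S)/N N/(PP/N) PP/N (NP\(N/S))/NP NP
CKY chart[0,5] = {NP}; S ∉ chart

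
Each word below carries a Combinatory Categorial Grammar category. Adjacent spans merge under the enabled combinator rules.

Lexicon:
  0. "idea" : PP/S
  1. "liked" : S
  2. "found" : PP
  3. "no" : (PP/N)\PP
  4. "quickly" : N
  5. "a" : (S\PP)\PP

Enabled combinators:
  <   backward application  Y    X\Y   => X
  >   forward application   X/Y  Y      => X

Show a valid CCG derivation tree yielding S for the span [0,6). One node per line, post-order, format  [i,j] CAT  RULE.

[0,6] S   <
  [0,2] PP   >
    [0,1] "idea" : PP/S
    [1,2] "liked" : S
  [2,6] S\PP   <
    [2,5] PP   >
      [2,4] PP/N   <
        [2,3] "found" : PP
        [3,4] "no" : (PP/N)\PP
      [4,5] "quickly" : N
    [5,6] "a" : (S\PP)\PP

[0,1] PP/S  lex  "idea"
[1,2] S  lex  "liked"
[0,2] PP  >  k=1
[2,3] PP  lex  "found"
[3,4] (PP/N)\PP  lex  "no"
[2,4] PP/N  <  k=3
[4,5] N  lex  "quickly"
[2,5] PP  >  k=4
[5,6] (S\PP)\PP  lex  "a"
[2,6] S\PP  <  k=5
[0,6] S  <  k=2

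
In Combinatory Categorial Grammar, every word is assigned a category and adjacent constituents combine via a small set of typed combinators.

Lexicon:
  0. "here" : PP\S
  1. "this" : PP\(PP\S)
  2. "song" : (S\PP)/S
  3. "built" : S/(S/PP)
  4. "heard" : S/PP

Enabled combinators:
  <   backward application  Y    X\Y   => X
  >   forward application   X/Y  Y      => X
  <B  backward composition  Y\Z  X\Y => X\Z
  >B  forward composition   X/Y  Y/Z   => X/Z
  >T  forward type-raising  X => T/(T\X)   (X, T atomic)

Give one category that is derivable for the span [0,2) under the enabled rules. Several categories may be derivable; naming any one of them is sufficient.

PP

[0,5] S   <
  [0,2] PP   <
    [0,1] "here" : PP\S
    [1,2] "this" : PP\(PP\S)
  [2,5] S\PP   >
    [2,3] "song" : (S\PP)/S
    [3,5] S   >
      [3,4] "built" : S/(S/PP)
      [4,5] "heard" : S/PP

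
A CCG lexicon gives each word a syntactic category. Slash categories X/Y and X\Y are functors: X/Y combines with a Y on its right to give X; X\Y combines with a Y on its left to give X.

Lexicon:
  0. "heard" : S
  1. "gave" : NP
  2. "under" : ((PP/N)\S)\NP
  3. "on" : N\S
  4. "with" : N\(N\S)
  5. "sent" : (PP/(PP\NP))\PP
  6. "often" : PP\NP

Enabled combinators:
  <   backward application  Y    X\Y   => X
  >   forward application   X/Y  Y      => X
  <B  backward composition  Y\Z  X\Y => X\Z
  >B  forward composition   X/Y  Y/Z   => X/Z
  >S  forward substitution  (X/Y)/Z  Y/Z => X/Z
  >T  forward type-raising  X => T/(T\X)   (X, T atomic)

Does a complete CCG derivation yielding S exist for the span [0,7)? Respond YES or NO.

NO

S NP ((PP/N)\S)\NP N\S N\(N\S) (PP/(PP\NP))\PP PP\NP
CKY chart[0,7] = {N/(N\PP), NP/(NP\PP), PP, PP/(PP\PP), S/(S\PP)}; S ∉ chart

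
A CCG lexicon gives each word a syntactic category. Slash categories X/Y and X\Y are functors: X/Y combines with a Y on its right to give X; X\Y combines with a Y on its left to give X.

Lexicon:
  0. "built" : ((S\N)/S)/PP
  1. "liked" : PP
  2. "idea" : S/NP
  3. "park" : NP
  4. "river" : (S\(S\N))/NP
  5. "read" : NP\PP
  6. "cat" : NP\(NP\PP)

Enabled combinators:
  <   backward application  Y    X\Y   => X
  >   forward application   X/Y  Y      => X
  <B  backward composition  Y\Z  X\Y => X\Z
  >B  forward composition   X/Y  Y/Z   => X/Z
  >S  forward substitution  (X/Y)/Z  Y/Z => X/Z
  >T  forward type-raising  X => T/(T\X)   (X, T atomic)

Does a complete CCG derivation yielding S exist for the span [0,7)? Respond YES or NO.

[0,7] S   <
  [0,4] S\N   >
    [0,2] (S\N)/S   >
      [0,1] "built" : ((S\N)/S)/PP
      [1,2] "liked" : PP
    [2,4] S   >
      [2,3] "idea" : S/NP
      [3,4] "park" : NP
  [4,7] S\(S\N)   >
    [4,5] "river" : (S\(S\N))/NP
    [5,7] NP   <
      [5,6] "read" : NP\PP
      [6,7] "cat" : NP\(NP\PP)

YES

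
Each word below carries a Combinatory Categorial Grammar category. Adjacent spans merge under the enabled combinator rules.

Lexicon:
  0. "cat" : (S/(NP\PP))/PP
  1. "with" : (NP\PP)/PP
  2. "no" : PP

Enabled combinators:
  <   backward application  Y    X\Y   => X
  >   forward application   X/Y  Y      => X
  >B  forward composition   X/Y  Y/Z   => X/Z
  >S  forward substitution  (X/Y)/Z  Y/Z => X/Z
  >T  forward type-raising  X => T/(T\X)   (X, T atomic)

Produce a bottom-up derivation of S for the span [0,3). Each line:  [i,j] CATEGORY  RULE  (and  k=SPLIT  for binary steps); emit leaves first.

[0,3] S   >
  [0,2] S/PP   >S
    [0,1] "cat" : (S/(NP\PP))/PP
    [1,2] "with" : (NP\PP)/PP
  [2,3] "no" : PP

[0,1] (S/(NP\PP))/PP  lex  "cat"
[1,2] (NP\PP)/PP  lex  "with"
[0,2] S/PP  >S  k=1
[2,3] PP  lex  "no"
[0,3] S  >  k=2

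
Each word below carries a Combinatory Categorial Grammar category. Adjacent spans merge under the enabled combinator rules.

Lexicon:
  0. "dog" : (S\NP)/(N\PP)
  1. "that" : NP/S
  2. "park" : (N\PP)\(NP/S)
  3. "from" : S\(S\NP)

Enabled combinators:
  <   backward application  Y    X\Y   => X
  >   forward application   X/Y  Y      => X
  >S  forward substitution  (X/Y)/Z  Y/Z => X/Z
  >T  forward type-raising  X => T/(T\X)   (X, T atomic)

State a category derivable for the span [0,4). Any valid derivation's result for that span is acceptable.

S

[0,4] S   <
  [0,3] S\NP   >
    [0,1] "dog" : (S\NP)/(N\PP)
    [1,3] N\PP   <
      [1,2] "that" : NP/S
      [2,3] "park" : (N\PP)\(NP/S)
  [3,4] "from" : S\(S\NP)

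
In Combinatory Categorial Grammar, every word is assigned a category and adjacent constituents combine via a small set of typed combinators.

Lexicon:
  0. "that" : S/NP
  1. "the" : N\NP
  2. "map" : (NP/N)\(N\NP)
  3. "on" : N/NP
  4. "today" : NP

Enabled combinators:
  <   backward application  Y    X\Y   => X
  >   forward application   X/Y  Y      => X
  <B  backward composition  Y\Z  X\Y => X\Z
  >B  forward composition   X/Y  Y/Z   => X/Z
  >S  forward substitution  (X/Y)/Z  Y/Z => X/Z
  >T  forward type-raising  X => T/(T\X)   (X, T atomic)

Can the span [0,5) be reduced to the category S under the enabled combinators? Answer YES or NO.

[0,5] S   >
  [0,1] "that" : S/NP
  [1,5] NP   >
    [1,3] NP/N   <
      [1,2] "the" : N\NP
      [2,3] "map" : (NP/N)\(N\NP)
    [3,5] N   >
      [3,4] "on" : N/NP
      [4,5] "today" : NP

YES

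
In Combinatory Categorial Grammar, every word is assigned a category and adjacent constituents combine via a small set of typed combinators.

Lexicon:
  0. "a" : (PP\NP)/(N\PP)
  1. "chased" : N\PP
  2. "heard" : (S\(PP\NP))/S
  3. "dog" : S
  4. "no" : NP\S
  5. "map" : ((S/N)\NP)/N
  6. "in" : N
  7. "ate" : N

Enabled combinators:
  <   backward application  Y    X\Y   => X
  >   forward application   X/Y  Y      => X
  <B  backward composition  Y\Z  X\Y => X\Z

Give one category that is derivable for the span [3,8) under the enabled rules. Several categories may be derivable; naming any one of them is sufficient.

S

[0,8] S   <
  [0,2] PP\NP   >
    [0,1] "a" : (PP\NP)/(N\PP)
    [1,2] "chased" : N\PP
  [2,8] S\(PP\NP)   >
    [2,3] "heard" : (S\(PP\NP))/S
    [3,8] S   >
      [3,7] S/N   <
        [3,5] NP   <
          [3,4] "dog" : S
          [4,5] "no" : NP\S
        [5,7] (S/N)\NP   >
          [5,6] "map" : ((S/N)\NP)/N
          [6,7] "in" : N
      [7,8] "ate" : N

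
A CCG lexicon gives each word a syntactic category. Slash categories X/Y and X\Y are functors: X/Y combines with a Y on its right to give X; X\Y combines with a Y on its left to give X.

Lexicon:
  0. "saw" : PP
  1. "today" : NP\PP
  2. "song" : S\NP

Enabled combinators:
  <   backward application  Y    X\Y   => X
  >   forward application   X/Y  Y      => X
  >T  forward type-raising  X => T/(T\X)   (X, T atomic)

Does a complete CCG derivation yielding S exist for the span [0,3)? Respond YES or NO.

YES

[0,3] S   <
  [0,2] NP   <
    [0,1] "saw" : PP
    [1,2] "today" : NP\PP
  [2,3] "song" : S\NP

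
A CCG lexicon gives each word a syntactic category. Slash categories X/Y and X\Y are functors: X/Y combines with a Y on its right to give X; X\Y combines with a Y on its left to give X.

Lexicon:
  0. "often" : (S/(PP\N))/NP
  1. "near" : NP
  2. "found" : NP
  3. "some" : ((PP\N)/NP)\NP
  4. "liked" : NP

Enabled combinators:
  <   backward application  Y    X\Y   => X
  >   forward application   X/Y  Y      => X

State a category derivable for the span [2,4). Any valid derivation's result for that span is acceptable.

[0,5] S   >
  [0,2] S/(PP\N)   >
    [0,1] "often" : (S/(PP\N))/NP
    [1,2] "near" : NP
  [2,5] PP\N   >
    [2,4] (PP\N)/NP   <
      [2,3] "found" : NP
      [3,4] "some" : ((PP\N)/NP)\NP
    [4,5] "liked" : NP

(PP\N)/NP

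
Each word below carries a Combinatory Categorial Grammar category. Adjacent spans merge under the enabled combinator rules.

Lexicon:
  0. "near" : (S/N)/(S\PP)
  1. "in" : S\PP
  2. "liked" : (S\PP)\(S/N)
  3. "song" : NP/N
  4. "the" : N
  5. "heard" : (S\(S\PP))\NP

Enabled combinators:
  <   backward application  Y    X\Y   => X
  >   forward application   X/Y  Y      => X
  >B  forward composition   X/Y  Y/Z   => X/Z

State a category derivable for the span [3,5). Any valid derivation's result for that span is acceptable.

[0,6] S   <
  [0,3] S\PP   <
    [0,2] S/N   >
      [0,1] "near" : (S/N)/(S\PP)
      [1,2] "in" : S\PP
    [2,3] "liked" : (S\PP)\(S/N)
  [3,6] S\(S\PP)   <
    [3,5] NP   >
      [3,4] "song" : NP/N
      [4,5] "the" : N
    [5,6] "heard" : (S\(S\PP))\NP

NP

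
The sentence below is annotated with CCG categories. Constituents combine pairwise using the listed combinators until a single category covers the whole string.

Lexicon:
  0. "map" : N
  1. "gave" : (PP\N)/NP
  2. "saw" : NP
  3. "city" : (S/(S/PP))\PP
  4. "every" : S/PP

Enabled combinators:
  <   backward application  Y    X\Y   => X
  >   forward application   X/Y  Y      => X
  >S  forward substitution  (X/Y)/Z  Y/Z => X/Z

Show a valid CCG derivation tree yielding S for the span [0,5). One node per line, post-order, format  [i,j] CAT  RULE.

[0,5] S   >
  [0,4] S/(S/PP)   <
    [0,3] PP   <
      [0,1] "map" : N
      [1,3] PP\N   >
        [1,2] "gave" : (PP\N)/NP
        [2,3] "saw" : NP
    [3,4] "city" : (S/(S/PP))\PP
  [4,5] "every" : S/PP

[0,1] N  lex  "map"
[1,2] (PP\N)/NP  lex  "gave"
[2,3] NP  lex  "saw"
[1,3] PP\N  >  k=2
[0,3] PP  <  k=1
[3,4] (S/(S/PP))\PP  lex  "city"
[0,4] S/(S/PP)  <  k=3
[4,5] S/PP  lex  "every"
[0,5] S  >  k=4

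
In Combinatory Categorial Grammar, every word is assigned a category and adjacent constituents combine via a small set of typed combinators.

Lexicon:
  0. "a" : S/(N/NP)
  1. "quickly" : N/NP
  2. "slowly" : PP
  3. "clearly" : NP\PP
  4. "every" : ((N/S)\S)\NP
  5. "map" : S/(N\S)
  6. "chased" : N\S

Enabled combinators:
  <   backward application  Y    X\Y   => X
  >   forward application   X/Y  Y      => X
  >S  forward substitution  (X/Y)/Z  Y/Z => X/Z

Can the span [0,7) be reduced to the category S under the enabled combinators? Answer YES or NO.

NO

S/(N/NP) N/NP PP NP\PP ((N/S)\S)\NP S/(N\S) N\S
CKY chart[0,7] = {N}; S ∉ chart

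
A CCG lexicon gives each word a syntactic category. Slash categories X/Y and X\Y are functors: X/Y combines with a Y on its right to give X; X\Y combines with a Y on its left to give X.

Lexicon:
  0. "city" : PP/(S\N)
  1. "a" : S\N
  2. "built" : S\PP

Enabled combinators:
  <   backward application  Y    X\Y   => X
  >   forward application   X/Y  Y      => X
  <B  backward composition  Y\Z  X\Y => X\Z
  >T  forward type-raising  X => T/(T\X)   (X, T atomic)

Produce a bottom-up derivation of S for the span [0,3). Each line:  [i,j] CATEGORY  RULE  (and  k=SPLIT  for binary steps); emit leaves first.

[0,3] S   <
  [0,2] PP   >
    [0,1] "city" : PP/(S\N)
    [1,2] "a" : S\N
  [2,3] "built" : S\PP

[0,1] PP/(S\N)  lex  "city"
[1,2] S\N  lex  "a"
[0,2] PP  >  k=1
[2,3] S\PP  lex  "built"
[0,3] S  <  k=2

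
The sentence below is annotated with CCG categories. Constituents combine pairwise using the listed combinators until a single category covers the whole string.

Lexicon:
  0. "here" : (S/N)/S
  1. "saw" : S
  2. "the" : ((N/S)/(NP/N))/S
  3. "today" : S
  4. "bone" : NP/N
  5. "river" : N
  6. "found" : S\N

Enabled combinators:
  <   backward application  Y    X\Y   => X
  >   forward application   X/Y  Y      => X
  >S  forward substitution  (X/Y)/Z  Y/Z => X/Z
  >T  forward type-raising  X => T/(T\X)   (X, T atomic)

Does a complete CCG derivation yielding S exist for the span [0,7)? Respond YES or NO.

YES

[0,7] S   >
  [0,2] S/N   >
    [0,1] "here" : (S/N)/S
    [1,2] "saw" : S
  [2,7] N   >
    [2,5] N/S   >
      [2,4] (N/S)/(NP/N)   >
        [2,3] "the" : ((N/S)/(NP/N))/S
        [3,4] "today" : S
      [4,5] "bone" : NP/N
    [5,7] S   <
      [5,6] "river" : N
      [6,7] "found" : S\N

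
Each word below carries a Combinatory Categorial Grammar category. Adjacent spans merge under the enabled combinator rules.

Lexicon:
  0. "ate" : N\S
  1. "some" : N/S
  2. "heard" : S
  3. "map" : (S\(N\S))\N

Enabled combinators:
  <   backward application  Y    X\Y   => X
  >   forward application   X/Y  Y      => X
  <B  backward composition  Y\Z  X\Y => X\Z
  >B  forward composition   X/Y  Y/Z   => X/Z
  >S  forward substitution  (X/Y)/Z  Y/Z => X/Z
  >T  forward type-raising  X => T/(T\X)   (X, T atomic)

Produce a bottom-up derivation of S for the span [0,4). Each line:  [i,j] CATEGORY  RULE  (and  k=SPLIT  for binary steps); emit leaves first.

[0,4] S   <
  [0,1] "ate" : N\S
  [1,4] S\(N\S)   <
    [1,3] N   >
      [1,2] "some" : N/S
      [2,3] "heard" : S
    [3,4] "map" : (S\(N\S))\N

[0,1] N\S  lex  "ate"
[1,2] N/S  lex  "some"
[2,3] S  lex  "heard"
[1,3] N  >  k=2
[3,4] (S\(N\S))\N  lex  "map"
[1,4] S\(N\S)  <  k=3
[0,4] S  <  k=1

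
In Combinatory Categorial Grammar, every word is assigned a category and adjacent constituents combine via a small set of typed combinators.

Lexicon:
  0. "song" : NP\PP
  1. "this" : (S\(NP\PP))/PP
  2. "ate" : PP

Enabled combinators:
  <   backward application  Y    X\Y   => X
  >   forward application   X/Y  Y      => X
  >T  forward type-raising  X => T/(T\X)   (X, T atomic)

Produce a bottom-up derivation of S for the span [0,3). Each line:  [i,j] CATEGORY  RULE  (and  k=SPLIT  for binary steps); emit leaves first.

[0,3] S   <
  [0,1] "song" : NP\PP
  [1,3] S\(NP\PP)   >
    [1,2] "this" : (S\(NP\PP))/PP
    [2,3] "ate" : PP

[0,1] NP\PP  lex  "song"
[1,2] (S\(NP\PP))/PP  lex  "this"
[2,3] PP  lex  "ate"
[1,3] S\(NP\PP)  >  k=2
[0,3] S  <  k=1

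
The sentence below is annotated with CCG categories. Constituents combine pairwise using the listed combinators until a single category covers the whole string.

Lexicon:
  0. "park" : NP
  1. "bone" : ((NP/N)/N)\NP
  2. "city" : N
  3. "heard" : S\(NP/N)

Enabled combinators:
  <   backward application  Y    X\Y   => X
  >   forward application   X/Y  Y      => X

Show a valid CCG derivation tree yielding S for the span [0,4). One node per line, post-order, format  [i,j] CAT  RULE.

[0,1] NP  lex  "park"
[1,2] ((NP/N)/N)\NP  lex  "bone"
[0,2] (NP/N)/N  <  k=1
[2,3] N  lex  "city"
[0,3] NP/N  >  k=2
[3,4] S\(NP/N)  lex  "heard"
[0,4] S  <  k=3

[0,4] S   <
  [0,3] NP/N   >
    [0,2] (NP/N)/N   <
      [0,1] "park" : NP
      [1,2] "bone" : ((NP/N)/N)\NP
    [2,3] "city" : N
  [3,4] "heard" : S\(NP/N)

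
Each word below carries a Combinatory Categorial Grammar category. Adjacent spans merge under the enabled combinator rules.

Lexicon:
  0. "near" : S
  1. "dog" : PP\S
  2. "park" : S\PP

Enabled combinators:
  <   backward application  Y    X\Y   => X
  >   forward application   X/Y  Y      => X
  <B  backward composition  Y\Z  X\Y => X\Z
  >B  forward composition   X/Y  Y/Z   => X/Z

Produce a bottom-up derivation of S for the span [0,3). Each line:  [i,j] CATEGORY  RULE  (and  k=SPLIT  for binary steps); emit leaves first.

[0,3] S   <
  [0,2] PP   <
    [0,1] "near" : S
    [1,2] "dog" : PP\S
  [2,3] "park" : S\PP

[0,1] S  lex  "near"
[1,2] PP\S  lex  "dog"
[0,2] PP  <  k=1
[2,3] S\PP  lex  "park"
[0,3] S  <  k=2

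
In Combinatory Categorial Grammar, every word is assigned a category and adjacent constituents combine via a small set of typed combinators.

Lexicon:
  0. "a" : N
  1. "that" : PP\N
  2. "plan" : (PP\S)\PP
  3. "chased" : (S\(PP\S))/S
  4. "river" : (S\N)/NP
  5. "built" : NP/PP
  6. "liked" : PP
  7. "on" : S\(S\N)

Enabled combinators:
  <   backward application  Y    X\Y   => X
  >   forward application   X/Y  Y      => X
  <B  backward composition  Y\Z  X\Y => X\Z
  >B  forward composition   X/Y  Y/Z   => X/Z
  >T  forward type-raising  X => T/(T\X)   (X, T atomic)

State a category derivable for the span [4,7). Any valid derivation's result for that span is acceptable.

[0,8] S   <
  [0,3] PP\S   <
    [0,2] PP   >
      [0,1] PP/(PP\N)   >T
        [0,1] "a" : N
      [1,2] "that" : PP\N
    [2,3] "plan" : (PP\S)\PP
  [3,8] S\(PP\S)   >
    [3,4] "chased" : (S\(PP\S))/S
    [4,8] S   <
      [4,7] S\N   >
        [4,5] "river" : (S\N)/NP
        [5,7] NP   >
          [5,6] "built" : NP/PP
          [6,7] "liked" : PP
      [7,8] "on" : S\(S\N)

S\N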